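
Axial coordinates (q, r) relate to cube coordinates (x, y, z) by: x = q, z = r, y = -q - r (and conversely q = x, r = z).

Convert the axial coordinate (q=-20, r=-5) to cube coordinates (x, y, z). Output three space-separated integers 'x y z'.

Answer: -20 25 -5

Derivation:
x = q = -20
z = r = -5
y = -x - z = -(-20) - (-5) = 25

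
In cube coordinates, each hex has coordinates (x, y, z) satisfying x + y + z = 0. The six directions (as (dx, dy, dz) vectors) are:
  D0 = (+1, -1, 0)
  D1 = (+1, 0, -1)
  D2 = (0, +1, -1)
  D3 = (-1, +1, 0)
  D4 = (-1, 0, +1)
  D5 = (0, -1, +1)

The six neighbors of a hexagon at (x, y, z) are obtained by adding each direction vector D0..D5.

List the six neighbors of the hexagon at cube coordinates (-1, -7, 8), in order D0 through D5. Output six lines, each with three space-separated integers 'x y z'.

Answer: 0 -8 8
0 -7 7
-1 -6 7
-2 -6 8
-2 -7 9
-1 -8 9

Derivation:
Center: (-1, -7, 8). Add each direction:
  D0: (-1, -7, 8) + (1, -1, 0) = (0, -8, 8)
  D1: (-1, -7, 8) + (1, 0, -1) = (0, -7, 7)
  D2: (-1, -7, 8) + (0, 1, -1) = (-1, -6, 7)
  D3: (-1, -7, 8) + (-1, 1, 0) = (-2, -6, 8)
  D4: (-1, -7, 8) + (-1, 0, 1) = (-2, -7, 9)
  D5: (-1, -7, 8) + (0, -1, 1) = (-1, -8, 9)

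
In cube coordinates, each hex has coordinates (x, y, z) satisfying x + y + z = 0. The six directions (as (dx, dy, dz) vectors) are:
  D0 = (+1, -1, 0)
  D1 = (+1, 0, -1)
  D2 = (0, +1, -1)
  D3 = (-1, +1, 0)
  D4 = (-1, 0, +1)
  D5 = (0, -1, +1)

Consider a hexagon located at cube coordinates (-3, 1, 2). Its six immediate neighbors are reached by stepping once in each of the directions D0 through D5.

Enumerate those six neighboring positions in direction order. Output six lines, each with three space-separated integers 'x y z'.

Answer: -2 0 2
-2 1 1
-3 2 1
-4 2 2
-4 1 3
-3 0 3

Derivation:
Center: (-3, 1, 2). Add each direction:
  D0: (-3, 1, 2) + (1, -1, 0) = (-2, 0, 2)
  D1: (-3, 1, 2) + (1, 0, -1) = (-2, 1, 1)
  D2: (-3, 1, 2) + (0, 1, -1) = (-3, 2, 1)
  D3: (-3, 1, 2) + (-1, 1, 0) = (-4, 2, 2)
  D4: (-3, 1, 2) + (-1, 0, 1) = (-4, 1, 3)
  D5: (-3, 1, 2) + (0, -1, 1) = (-3, 0, 3)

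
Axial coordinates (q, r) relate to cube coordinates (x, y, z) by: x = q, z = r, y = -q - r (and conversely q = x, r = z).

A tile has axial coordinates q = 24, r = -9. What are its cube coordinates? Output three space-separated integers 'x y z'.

x = q = 24
z = r = -9
y = -x - z = -(24) - (-9) = -15

Answer: 24 -15 -9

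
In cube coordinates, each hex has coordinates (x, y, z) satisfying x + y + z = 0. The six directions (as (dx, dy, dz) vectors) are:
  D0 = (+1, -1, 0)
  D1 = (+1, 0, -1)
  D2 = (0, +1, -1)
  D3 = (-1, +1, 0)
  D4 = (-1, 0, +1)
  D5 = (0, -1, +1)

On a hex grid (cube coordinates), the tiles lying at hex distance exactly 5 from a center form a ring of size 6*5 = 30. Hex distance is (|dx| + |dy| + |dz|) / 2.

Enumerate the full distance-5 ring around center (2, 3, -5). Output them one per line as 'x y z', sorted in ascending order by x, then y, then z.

Answer: -3 3 0
-3 4 -1
-3 5 -2
-3 6 -3
-3 7 -4
-3 8 -5
-2 2 0
-2 8 -6
-1 1 0
-1 8 -7
0 0 0
0 8 -8
1 -1 0
1 8 -9
2 -2 0
2 8 -10
3 -2 -1
3 7 -10
4 -2 -2
4 6 -10
5 -2 -3
5 5 -10
6 -2 -4
6 4 -10
7 -2 -5
7 -1 -6
7 0 -7
7 1 -8
7 2 -9
7 3 -10

Derivation:
Walk ring at distance 5 from (2, 3, -5):
Start at center + D4*5 = (-3, 3, 0)
  hex 0: (-3, 3, 0)
  hex 1: (-2, 2, 0)
  hex 2: (-1, 1, 0)
  hex 3: (0, 0, 0)
  hex 4: (1, -1, 0)
  hex 5: (2, -2, 0)
  hex 6: (3, -2, -1)
  hex 7: (4, -2, -2)
  hex 8: (5, -2, -3)
  hex 9: (6, -2, -4)
  hex 10: (7, -2, -5)
  hex 11: (7, -1, -6)
  hex 12: (7, 0, -7)
  hex 13: (7, 1, -8)
  hex 14: (7, 2, -9)
  hex 15: (7, 3, -10)
  hex 16: (6, 4, -10)
  hex 17: (5, 5, -10)
  hex 18: (4, 6, -10)
  hex 19: (3, 7, -10)
  hex 20: (2, 8, -10)
  hex 21: (1, 8, -9)
  hex 22: (0, 8, -8)
  hex 23: (-1, 8, -7)
  hex 24: (-2, 8, -6)
  hex 25: (-3, 8, -5)
  hex 26: (-3, 7, -4)
  hex 27: (-3, 6, -3)
  hex 28: (-3, 5, -2)
  hex 29: (-3, 4, -1)
Sorted: 30 hexes.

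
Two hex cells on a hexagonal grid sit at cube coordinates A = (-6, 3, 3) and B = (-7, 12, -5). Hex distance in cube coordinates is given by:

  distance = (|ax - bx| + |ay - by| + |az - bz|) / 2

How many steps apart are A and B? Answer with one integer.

|ax - bx| = |-6 - (-7)| = 1
|ay - by| = |3 - 12| = 9
|az - bz| = |3 - (-5)| = 8
distance = (1 + 9 + 8) / 2 = 18 / 2 = 9

Answer: 9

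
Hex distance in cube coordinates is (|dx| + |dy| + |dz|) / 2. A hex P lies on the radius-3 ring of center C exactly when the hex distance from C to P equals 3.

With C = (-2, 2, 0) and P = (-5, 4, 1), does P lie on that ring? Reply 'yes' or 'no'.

Answer: yes

Derivation:
|px - cx| = |-5 - (-2)| = 3
|py - cy| = |4 - 2| = 2
|pz - cz| = |1 - 0| = 1
distance = (3+2+1)/2 = 6/2 = 3
radius = 3; distance == radius -> yes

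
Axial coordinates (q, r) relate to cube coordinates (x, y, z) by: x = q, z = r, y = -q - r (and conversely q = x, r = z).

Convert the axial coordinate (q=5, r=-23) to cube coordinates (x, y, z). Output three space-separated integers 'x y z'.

x = q = 5
z = r = -23
y = -x - z = -(5) - (-23) = 18

Answer: 5 18 -23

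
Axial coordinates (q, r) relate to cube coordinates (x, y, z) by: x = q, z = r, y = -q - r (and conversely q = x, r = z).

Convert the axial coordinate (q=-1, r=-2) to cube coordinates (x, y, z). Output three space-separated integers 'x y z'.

Answer: -1 3 -2

Derivation:
x = q = -1
z = r = -2
y = -x - z = -(-1) - (-2) = 3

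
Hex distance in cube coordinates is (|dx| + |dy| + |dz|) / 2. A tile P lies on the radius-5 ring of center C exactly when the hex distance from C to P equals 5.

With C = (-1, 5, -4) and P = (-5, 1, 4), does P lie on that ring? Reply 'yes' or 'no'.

Answer: no

Derivation:
|px - cx| = |-5 - (-1)| = 4
|py - cy| = |1 - 5| = 4
|pz - cz| = |4 - (-4)| = 8
distance = (4+4+8)/2 = 16/2 = 8
radius = 5; distance != radius -> no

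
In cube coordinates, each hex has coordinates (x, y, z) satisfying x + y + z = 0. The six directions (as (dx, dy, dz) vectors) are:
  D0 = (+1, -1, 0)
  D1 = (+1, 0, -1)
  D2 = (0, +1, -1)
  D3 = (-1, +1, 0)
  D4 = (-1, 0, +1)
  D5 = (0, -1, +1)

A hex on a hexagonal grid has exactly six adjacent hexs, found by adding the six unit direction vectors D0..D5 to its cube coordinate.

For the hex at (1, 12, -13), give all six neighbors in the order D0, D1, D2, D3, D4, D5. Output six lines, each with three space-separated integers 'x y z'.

Center: (1, 12, -13). Add each direction:
  D0: (1, 12, -13) + (1, -1, 0) = (2, 11, -13)
  D1: (1, 12, -13) + (1, 0, -1) = (2, 12, -14)
  D2: (1, 12, -13) + (0, 1, -1) = (1, 13, -14)
  D3: (1, 12, -13) + (-1, 1, 0) = (0, 13, -13)
  D4: (1, 12, -13) + (-1, 0, 1) = (0, 12, -12)
  D5: (1, 12, -13) + (0, -1, 1) = (1, 11, -12)

Answer: 2 11 -13
2 12 -14
1 13 -14
0 13 -13
0 12 -12
1 11 -12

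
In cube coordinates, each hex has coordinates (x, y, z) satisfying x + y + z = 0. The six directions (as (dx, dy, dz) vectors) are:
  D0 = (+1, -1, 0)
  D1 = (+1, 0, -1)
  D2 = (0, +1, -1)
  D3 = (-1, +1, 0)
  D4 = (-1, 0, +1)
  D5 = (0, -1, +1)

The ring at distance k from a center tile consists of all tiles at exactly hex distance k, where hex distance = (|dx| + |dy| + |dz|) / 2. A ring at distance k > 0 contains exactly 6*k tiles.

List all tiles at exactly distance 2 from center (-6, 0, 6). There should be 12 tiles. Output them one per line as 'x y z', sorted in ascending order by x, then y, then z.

Walk ring at distance 2 from (-6, 0, 6):
Start at center + D4*2 = (-8, 0, 8)
  hex 0: (-8, 0, 8)
  hex 1: (-7, -1, 8)
  hex 2: (-6, -2, 8)
  hex 3: (-5, -2, 7)
  hex 4: (-4, -2, 6)
  hex 5: (-4, -1, 5)
  hex 6: (-4, 0, 4)
  hex 7: (-5, 1, 4)
  hex 8: (-6, 2, 4)
  hex 9: (-7, 2, 5)
  hex 10: (-8, 2, 6)
  hex 11: (-8, 1, 7)
Sorted: 12 hexes.

Answer: -8 0 8
-8 1 7
-8 2 6
-7 -1 8
-7 2 5
-6 -2 8
-6 2 4
-5 -2 7
-5 1 4
-4 -2 6
-4 -1 5
-4 0 4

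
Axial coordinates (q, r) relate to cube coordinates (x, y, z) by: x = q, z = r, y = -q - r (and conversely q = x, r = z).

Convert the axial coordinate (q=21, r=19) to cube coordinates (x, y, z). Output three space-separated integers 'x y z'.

x = q = 21
z = r = 19
y = -x - z = -(21) - (19) = -40

Answer: 21 -40 19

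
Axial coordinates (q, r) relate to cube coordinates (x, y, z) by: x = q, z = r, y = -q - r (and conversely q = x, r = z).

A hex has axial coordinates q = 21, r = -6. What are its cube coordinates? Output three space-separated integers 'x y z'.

Answer: 21 -15 -6

Derivation:
x = q = 21
z = r = -6
y = -x - z = -(21) - (-6) = -15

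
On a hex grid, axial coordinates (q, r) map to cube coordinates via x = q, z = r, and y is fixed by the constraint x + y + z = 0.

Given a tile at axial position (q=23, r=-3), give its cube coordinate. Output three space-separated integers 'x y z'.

Answer: 23 -20 -3

Derivation:
x = q = 23
z = r = -3
y = -x - z = -(23) - (-3) = -20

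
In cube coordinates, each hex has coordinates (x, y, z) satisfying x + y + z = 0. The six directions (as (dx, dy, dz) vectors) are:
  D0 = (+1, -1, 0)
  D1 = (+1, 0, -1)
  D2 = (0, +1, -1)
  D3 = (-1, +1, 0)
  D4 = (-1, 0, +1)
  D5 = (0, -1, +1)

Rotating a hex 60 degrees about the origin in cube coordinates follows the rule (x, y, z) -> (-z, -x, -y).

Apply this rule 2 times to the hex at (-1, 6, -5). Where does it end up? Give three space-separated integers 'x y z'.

Start: (-1, 6, -5)
Step 1: (-1, 6, -5) -> (-(-5), -(-1), -(6)) = (5, 1, -6)
Step 2: (5, 1, -6) -> (-(-6), -(5), -(1)) = (6, -5, -1)

Answer: 6 -5 -1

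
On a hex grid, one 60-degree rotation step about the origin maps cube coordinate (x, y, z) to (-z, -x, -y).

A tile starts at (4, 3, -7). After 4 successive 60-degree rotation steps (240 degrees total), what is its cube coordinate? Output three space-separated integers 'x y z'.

Start: (4, 3, -7)
Step 1: (4, 3, -7) -> (-(-7), -(4), -(3)) = (7, -4, -3)
Step 2: (7, -4, -3) -> (-(-3), -(7), -(-4)) = (3, -7, 4)
Step 3: (3, -7, 4) -> (-(4), -(3), -(-7)) = (-4, -3, 7)
Step 4: (-4, -3, 7) -> (-(7), -(-4), -(-3)) = (-7, 4, 3)

Answer: -7 4 3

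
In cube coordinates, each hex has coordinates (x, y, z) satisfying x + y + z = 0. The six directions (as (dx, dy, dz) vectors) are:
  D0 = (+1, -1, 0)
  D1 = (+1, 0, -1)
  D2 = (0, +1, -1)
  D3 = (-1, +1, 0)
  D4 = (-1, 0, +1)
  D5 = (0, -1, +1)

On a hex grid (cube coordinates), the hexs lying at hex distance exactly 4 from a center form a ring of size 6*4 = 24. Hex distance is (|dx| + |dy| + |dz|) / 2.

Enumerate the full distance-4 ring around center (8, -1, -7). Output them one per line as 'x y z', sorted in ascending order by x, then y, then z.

Answer: 4 -1 -3
4 0 -4
4 1 -5
4 2 -6
4 3 -7
5 -2 -3
5 3 -8
6 -3 -3
6 3 -9
7 -4 -3
7 3 -10
8 -5 -3
8 3 -11
9 -5 -4
9 2 -11
10 -5 -5
10 1 -11
11 -5 -6
11 0 -11
12 -5 -7
12 -4 -8
12 -3 -9
12 -2 -10
12 -1 -11

Derivation:
Walk ring at distance 4 from (8, -1, -7):
Start at center + D4*4 = (4, -1, -3)
  hex 0: (4, -1, -3)
  hex 1: (5, -2, -3)
  hex 2: (6, -3, -3)
  hex 3: (7, -4, -3)
  hex 4: (8, -5, -3)
  hex 5: (9, -5, -4)
  hex 6: (10, -5, -5)
  hex 7: (11, -5, -6)
  hex 8: (12, -5, -7)
  hex 9: (12, -4, -8)
  hex 10: (12, -3, -9)
  hex 11: (12, -2, -10)
  hex 12: (12, -1, -11)
  hex 13: (11, 0, -11)
  hex 14: (10, 1, -11)
  hex 15: (9, 2, -11)
  hex 16: (8, 3, -11)
  hex 17: (7, 3, -10)
  hex 18: (6, 3, -9)
  hex 19: (5, 3, -8)
  hex 20: (4, 3, -7)
  hex 21: (4, 2, -6)
  hex 22: (4, 1, -5)
  hex 23: (4, 0, -4)
Sorted: 24 hexes.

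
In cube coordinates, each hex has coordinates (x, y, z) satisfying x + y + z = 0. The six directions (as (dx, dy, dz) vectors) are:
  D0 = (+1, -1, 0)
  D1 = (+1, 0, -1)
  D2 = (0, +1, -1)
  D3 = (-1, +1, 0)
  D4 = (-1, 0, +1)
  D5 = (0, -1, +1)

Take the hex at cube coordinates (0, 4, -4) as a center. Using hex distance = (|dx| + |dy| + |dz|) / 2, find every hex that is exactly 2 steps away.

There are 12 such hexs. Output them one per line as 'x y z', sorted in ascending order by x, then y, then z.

Walk ring at distance 2 from (0, 4, -4):
Start at center + D4*2 = (-2, 4, -2)
  hex 0: (-2, 4, -2)
  hex 1: (-1, 3, -2)
  hex 2: (0, 2, -2)
  hex 3: (1, 2, -3)
  hex 4: (2, 2, -4)
  hex 5: (2, 3, -5)
  hex 6: (2, 4, -6)
  hex 7: (1, 5, -6)
  hex 8: (0, 6, -6)
  hex 9: (-1, 6, -5)
  hex 10: (-2, 6, -4)
  hex 11: (-2, 5, -3)
Sorted: 12 hexes.

Answer: -2 4 -2
-2 5 -3
-2 6 -4
-1 3 -2
-1 6 -5
0 2 -2
0 6 -6
1 2 -3
1 5 -6
2 2 -4
2 3 -5
2 4 -6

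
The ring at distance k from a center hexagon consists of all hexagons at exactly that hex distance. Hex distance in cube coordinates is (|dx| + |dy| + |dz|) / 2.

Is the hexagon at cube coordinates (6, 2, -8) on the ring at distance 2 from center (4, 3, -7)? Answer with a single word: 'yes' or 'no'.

|px - cx| = |6 - 4| = 2
|py - cy| = |2 - 3| = 1
|pz - cz| = |-8 - (-7)| = 1
distance = (2+1+1)/2 = 4/2 = 2
radius = 2; distance == radius -> yes

Answer: yes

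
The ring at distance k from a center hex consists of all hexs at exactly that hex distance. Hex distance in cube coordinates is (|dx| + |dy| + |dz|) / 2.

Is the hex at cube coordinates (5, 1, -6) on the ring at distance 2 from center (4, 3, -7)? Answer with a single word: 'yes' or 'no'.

Answer: yes

Derivation:
|px - cx| = |5 - 4| = 1
|py - cy| = |1 - 3| = 2
|pz - cz| = |-6 - (-7)| = 1
distance = (1+2+1)/2 = 4/2 = 2
radius = 2; distance == radius -> yes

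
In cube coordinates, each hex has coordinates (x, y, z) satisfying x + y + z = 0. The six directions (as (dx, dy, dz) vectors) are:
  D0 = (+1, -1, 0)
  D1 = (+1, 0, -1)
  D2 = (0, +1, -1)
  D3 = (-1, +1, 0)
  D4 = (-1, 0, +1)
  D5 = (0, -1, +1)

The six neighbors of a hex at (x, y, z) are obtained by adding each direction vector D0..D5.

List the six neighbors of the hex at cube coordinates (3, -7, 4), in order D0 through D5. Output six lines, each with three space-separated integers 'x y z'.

Center: (3, -7, 4). Add each direction:
  D0: (3, -7, 4) + (1, -1, 0) = (4, -8, 4)
  D1: (3, -7, 4) + (1, 0, -1) = (4, -7, 3)
  D2: (3, -7, 4) + (0, 1, -1) = (3, -6, 3)
  D3: (3, -7, 4) + (-1, 1, 0) = (2, -6, 4)
  D4: (3, -7, 4) + (-1, 0, 1) = (2, -7, 5)
  D5: (3, -7, 4) + (0, -1, 1) = (3, -8, 5)

Answer: 4 -8 4
4 -7 3
3 -6 3
2 -6 4
2 -7 5
3 -8 5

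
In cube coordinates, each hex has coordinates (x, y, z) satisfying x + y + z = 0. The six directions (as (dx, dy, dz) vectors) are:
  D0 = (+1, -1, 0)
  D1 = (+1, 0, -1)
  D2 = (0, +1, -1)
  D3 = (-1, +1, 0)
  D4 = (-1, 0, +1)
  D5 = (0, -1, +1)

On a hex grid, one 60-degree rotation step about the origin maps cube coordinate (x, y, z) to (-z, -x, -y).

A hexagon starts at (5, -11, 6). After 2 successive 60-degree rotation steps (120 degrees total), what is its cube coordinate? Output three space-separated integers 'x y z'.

Start: (5, -11, 6)
Step 1: (5, -11, 6) -> (-(6), -(5), -(-11)) = (-6, -5, 11)
Step 2: (-6, -5, 11) -> (-(11), -(-6), -(-5)) = (-11, 6, 5)

Answer: -11 6 5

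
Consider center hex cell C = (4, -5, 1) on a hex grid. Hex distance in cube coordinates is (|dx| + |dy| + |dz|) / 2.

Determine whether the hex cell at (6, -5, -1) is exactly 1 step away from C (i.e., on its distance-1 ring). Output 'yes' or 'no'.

|px - cx| = |6 - 4| = 2
|py - cy| = |-5 - (-5)| = 0
|pz - cz| = |-1 - 1| = 2
distance = (2+0+2)/2 = 4/2 = 2
radius = 1; distance != radius -> no

Answer: no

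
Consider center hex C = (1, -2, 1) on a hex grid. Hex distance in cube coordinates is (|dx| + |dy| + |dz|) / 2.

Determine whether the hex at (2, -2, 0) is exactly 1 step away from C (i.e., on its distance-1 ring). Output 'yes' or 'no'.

|px - cx| = |2 - 1| = 1
|py - cy| = |-2 - (-2)| = 0
|pz - cz| = |0 - 1| = 1
distance = (1+0+1)/2 = 2/2 = 1
radius = 1; distance == radius -> yes

Answer: yes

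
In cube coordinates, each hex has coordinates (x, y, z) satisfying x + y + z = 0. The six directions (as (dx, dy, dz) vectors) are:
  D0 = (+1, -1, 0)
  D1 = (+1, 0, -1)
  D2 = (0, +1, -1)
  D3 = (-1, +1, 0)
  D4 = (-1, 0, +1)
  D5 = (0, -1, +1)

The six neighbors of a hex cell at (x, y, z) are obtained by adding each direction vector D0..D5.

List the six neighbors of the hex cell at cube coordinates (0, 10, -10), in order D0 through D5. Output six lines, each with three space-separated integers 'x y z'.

Center: (0, 10, -10). Add each direction:
  D0: (0, 10, -10) + (1, -1, 0) = (1, 9, -10)
  D1: (0, 10, -10) + (1, 0, -1) = (1, 10, -11)
  D2: (0, 10, -10) + (0, 1, -1) = (0, 11, -11)
  D3: (0, 10, -10) + (-1, 1, 0) = (-1, 11, -10)
  D4: (0, 10, -10) + (-1, 0, 1) = (-1, 10, -9)
  D5: (0, 10, -10) + (0, -1, 1) = (0, 9, -9)

Answer: 1 9 -10
1 10 -11
0 11 -11
-1 11 -10
-1 10 -9
0 9 -9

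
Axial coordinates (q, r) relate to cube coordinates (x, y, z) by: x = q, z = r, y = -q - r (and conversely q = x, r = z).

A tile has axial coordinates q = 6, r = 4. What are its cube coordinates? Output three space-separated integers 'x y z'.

Answer: 6 -10 4

Derivation:
x = q = 6
z = r = 4
y = -x - z = -(6) - (4) = -10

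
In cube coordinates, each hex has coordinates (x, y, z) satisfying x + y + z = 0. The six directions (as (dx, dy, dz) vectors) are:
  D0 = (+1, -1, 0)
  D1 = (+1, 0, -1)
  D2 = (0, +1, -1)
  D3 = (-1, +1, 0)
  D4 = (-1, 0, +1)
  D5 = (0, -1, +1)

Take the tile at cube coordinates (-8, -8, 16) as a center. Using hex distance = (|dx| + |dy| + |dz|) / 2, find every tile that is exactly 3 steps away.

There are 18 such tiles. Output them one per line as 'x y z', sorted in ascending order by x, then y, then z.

Walk ring at distance 3 from (-8, -8, 16):
Start at center + D4*3 = (-11, -8, 19)
  hex 0: (-11, -8, 19)
  hex 1: (-10, -9, 19)
  hex 2: (-9, -10, 19)
  hex 3: (-8, -11, 19)
  hex 4: (-7, -11, 18)
  hex 5: (-6, -11, 17)
  hex 6: (-5, -11, 16)
  hex 7: (-5, -10, 15)
  hex 8: (-5, -9, 14)
  hex 9: (-5, -8, 13)
  hex 10: (-6, -7, 13)
  hex 11: (-7, -6, 13)
  hex 12: (-8, -5, 13)
  hex 13: (-9, -5, 14)
  hex 14: (-10, -5, 15)
  hex 15: (-11, -5, 16)
  hex 16: (-11, -6, 17)
  hex 17: (-11, -7, 18)
Sorted: 18 hexes.

Answer: -11 -8 19
-11 -7 18
-11 -6 17
-11 -5 16
-10 -9 19
-10 -5 15
-9 -10 19
-9 -5 14
-8 -11 19
-8 -5 13
-7 -11 18
-7 -6 13
-6 -11 17
-6 -7 13
-5 -11 16
-5 -10 15
-5 -9 14
-5 -8 13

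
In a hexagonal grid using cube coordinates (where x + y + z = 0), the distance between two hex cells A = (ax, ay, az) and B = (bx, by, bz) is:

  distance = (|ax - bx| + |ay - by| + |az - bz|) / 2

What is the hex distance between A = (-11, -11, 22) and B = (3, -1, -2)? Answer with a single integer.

|ax - bx| = |-11 - 3| = 14
|ay - by| = |-11 - (-1)| = 10
|az - bz| = |22 - (-2)| = 24
distance = (14 + 10 + 24) / 2 = 48 / 2 = 24

Answer: 24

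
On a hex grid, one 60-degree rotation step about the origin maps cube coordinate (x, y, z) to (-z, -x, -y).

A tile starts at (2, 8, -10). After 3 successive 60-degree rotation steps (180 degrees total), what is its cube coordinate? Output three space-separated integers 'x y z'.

Start: (2, 8, -10)
Step 1: (2, 8, -10) -> (-(-10), -(2), -(8)) = (10, -2, -8)
Step 2: (10, -2, -8) -> (-(-8), -(10), -(-2)) = (8, -10, 2)
Step 3: (8, -10, 2) -> (-(2), -(8), -(-10)) = (-2, -8, 10)

Answer: -2 -8 10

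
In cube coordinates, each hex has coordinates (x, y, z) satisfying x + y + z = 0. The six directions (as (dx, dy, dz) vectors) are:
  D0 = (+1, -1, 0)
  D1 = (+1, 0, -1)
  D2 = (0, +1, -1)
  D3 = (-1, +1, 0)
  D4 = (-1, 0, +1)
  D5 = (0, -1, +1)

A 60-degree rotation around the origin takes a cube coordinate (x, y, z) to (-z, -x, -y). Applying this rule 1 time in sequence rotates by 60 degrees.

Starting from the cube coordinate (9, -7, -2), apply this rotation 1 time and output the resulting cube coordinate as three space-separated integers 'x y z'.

Start: (9, -7, -2)
Step 1: (9, -7, -2) -> (-(-2), -(9), -(-7)) = (2, -9, 7)

Answer: 2 -9 7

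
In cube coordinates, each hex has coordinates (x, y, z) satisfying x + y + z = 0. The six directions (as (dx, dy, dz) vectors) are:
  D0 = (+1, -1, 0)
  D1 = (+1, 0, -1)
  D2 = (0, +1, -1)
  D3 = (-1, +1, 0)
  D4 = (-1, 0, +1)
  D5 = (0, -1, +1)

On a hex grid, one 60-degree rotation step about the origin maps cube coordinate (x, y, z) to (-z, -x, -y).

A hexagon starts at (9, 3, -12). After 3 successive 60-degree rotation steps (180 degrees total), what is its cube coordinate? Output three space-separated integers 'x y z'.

Answer: -9 -3 12

Derivation:
Start: (9, 3, -12)
Step 1: (9, 3, -12) -> (-(-12), -(9), -(3)) = (12, -9, -3)
Step 2: (12, -9, -3) -> (-(-3), -(12), -(-9)) = (3, -12, 9)
Step 3: (3, -12, 9) -> (-(9), -(3), -(-12)) = (-9, -3, 12)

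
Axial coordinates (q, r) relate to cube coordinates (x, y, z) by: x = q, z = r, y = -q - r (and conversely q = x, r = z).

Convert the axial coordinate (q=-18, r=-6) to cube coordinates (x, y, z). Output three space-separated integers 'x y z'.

Answer: -18 24 -6

Derivation:
x = q = -18
z = r = -6
y = -x - z = -(-18) - (-6) = 24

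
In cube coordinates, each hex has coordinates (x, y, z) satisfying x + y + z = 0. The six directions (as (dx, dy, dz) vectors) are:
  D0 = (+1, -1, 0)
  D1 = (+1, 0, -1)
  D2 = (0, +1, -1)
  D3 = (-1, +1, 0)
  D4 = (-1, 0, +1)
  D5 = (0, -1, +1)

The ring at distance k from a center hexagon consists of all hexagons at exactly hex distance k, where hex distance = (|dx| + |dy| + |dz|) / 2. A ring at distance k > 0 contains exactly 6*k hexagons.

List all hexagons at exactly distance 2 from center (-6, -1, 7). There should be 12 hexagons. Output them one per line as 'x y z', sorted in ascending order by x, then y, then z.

Walk ring at distance 2 from (-6, -1, 7):
Start at center + D4*2 = (-8, -1, 9)
  hex 0: (-8, -1, 9)
  hex 1: (-7, -2, 9)
  hex 2: (-6, -3, 9)
  hex 3: (-5, -3, 8)
  hex 4: (-4, -3, 7)
  hex 5: (-4, -2, 6)
  hex 6: (-4, -1, 5)
  hex 7: (-5, 0, 5)
  hex 8: (-6, 1, 5)
  hex 9: (-7, 1, 6)
  hex 10: (-8, 1, 7)
  hex 11: (-8, 0, 8)
Sorted: 12 hexes.

Answer: -8 -1 9
-8 0 8
-8 1 7
-7 -2 9
-7 1 6
-6 -3 9
-6 1 5
-5 -3 8
-5 0 5
-4 -3 7
-4 -2 6
-4 -1 5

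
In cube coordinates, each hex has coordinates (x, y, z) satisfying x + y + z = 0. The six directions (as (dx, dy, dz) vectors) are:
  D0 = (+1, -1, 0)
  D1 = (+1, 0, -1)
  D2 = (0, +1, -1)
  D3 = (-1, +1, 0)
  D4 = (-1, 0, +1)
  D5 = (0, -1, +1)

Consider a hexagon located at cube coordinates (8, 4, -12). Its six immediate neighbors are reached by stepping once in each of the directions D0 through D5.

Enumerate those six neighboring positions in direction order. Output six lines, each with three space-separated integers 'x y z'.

Center: (8, 4, -12). Add each direction:
  D0: (8, 4, -12) + (1, -1, 0) = (9, 3, -12)
  D1: (8, 4, -12) + (1, 0, -1) = (9, 4, -13)
  D2: (8, 4, -12) + (0, 1, -1) = (8, 5, -13)
  D3: (8, 4, -12) + (-1, 1, 0) = (7, 5, -12)
  D4: (8, 4, -12) + (-1, 0, 1) = (7, 4, -11)
  D5: (8, 4, -12) + (0, -1, 1) = (8, 3, -11)

Answer: 9 3 -12
9 4 -13
8 5 -13
7 5 -12
7 4 -11
8 3 -11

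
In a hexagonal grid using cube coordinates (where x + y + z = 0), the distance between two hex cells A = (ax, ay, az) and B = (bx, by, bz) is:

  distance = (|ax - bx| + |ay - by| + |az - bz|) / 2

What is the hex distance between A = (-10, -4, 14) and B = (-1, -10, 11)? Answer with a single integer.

|ax - bx| = |-10 - (-1)| = 9
|ay - by| = |-4 - (-10)| = 6
|az - bz| = |14 - 11| = 3
distance = (9 + 6 + 3) / 2 = 18 / 2 = 9

Answer: 9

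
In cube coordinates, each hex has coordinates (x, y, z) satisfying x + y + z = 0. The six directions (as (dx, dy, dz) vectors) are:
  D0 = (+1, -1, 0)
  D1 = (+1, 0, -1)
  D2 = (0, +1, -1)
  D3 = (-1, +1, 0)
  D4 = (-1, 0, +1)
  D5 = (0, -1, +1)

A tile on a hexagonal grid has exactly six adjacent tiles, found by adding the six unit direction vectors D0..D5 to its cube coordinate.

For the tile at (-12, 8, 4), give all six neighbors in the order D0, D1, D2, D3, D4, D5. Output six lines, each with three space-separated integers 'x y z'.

Center: (-12, 8, 4). Add each direction:
  D0: (-12, 8, 4) + (1, -1, 0) = (-11, 7, 4)
  D1: (-12, 8, 4) + (1, 0, -1) = (-11, 8, 3)
  D2: (-12, 8, 4) + (0, 1, -1) = (-12, 9, 3)
  D3: (-12, 8, 4) + (-1, 1, 0) = (-13, 9, 4)
  D4: (-12, 8, 4) + (-1, 0, 1) = (-13, 8, 5)
  D5: (-12, 8, 4) + (0, -1, 1) = (-12, 7, 5)

Answer: -11 7 4
-11 8 3
-12 9 3
-13 9 4
-13 8 5
-12 7 5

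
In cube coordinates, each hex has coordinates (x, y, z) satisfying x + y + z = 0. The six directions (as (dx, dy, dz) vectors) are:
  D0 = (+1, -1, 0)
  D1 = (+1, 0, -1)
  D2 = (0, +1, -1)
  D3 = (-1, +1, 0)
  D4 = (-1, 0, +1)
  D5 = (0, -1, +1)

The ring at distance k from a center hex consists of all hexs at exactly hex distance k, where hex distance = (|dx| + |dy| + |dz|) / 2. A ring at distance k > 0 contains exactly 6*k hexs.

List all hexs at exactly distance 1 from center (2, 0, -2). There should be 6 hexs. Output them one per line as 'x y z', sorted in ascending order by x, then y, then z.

Answer: 1 0 -1
1 1 -2
2 -1 -1
2 1 -3
3 -1 -2
3 0 -3

Derivation:
Walk ring at distance 1 from (2, 0, -2):
Start at center + D4*1 = (1, 0, -1)
  hex 0: (1, 0, -1)
  hex 1: (2, -1, -1)
  hex 2: (3, -1, -2)
  hex 3: (3, 0, -3)
  hex 4: (2, 1, -3)
  hex 5: (1, 1, -2)
Sorted: 6 hexes.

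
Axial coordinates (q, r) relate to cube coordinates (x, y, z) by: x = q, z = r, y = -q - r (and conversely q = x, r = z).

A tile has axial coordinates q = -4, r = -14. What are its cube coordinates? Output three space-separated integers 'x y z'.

x = q = -4
z = r = -14
y = -x - z = -(-4) - (-14) = 18

Answer: -4 18 -14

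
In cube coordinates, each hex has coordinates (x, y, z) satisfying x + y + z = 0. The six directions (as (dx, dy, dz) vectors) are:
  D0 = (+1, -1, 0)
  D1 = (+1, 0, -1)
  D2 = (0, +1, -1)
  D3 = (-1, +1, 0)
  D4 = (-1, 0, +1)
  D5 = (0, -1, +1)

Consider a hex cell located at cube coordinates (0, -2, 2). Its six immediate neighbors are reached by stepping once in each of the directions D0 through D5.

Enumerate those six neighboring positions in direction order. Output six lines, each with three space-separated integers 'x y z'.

Center: (0, -2, 2). Add each direction:
  D0: (0, -2, 2) + (1, -1, 0) = (1, -3, 2)
  D1: (0, -2, 2) + (1, 0, -1) = (1, -2, 1)
  D2: (0, -2, 2) + (0, 1, -1) = (0, -1, 1)
  D3: (0, -2, 2) + (-1, 1, 0) = (-1, -1, 2)
  D4: (0, -2, 2) + (-1, 0, 1) = (-1, -2, 3)
  D5: (0, -2, 2) + (0, -1, 1) = (0, -3, 3)

Answer: 1 -3 2
1 -2 1
0 -1 1
-1 -1 2
-1 -2 3
0 -3 3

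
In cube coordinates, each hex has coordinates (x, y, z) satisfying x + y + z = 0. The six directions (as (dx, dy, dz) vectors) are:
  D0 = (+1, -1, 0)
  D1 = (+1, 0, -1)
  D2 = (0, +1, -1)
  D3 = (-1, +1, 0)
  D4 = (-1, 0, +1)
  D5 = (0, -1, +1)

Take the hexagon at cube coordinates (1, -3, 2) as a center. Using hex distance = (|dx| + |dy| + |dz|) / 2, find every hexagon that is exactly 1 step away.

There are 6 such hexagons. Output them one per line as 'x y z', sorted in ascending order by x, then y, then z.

Answer: 0 -3 3
0 -2 2
1 -4 3
1 -2 1
2 -4 2
2 -3 1

Derivation:
Walk ring at distance 1 from (1, -3, 2):
Start at center + D4*1 = (0, -3, 3)
  hex 0: (0, -3, 3)
  hex 1: (1, -4, 3)
  hex 2: (2, -4, 2)
  hex 3: (2, -3, 1)
  hex 4: (1, -2, 1)
  hex 5: (0, -2, 2)
Sorted: 6 hexes.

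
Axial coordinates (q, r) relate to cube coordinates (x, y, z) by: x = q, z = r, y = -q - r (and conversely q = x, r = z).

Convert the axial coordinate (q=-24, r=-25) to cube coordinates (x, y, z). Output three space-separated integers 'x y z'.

x = q = -24
z = r = -25
y = -x - z = -(-24) - (-25) = 49

Answer: -24 49 -25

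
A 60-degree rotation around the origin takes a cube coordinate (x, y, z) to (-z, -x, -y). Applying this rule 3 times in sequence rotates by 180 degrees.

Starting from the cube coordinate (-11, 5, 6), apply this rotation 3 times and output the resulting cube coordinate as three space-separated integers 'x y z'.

Start: (-11, 5, 6)
Step 1: (-11, 5, 6) -> (-(6), -(-11), -(5)) = (-6, 11, -5)
Step 2: (-6, 11, -5) -> (-(-5), -(-6), -(11)) = (5, 6, -11)
Step 3: (5, 6, -11) -> (-(-11), -(5), -(6)) = (11, -5, -6)

Answer: 11 -5 -6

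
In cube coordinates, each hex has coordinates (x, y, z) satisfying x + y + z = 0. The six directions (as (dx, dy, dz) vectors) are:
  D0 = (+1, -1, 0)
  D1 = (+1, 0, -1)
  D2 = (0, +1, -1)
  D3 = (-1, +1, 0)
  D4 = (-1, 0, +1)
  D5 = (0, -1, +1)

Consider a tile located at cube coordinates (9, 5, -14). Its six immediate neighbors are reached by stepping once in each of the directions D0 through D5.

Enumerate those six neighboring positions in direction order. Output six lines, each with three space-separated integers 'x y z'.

Center: (9, 5, -14). Add each direction:
  D0: (9, 5, -14) + (1, -1, 0) = (10, 4, -14)
  D1: (9, 5, -14) + (1, 0, -1) = (10, 5, -15)
  D2: (9, 5, -14) + (0, 1, -1) = (9, 6, -15)
  D3: (9, 5, -14) + (-1, 1, 0) = (8, 6, -14)
  D4: (9, 5, -14) + (-1, 0, 1) = (8, 5, -13)
  D5: (9, 5, -14) + (0, -1, 1) = (9, 4, -13)

Answer: 10 4 -14
10 5 -15
9 6 -15
8 6 -14
8 5 -13
9 4 -13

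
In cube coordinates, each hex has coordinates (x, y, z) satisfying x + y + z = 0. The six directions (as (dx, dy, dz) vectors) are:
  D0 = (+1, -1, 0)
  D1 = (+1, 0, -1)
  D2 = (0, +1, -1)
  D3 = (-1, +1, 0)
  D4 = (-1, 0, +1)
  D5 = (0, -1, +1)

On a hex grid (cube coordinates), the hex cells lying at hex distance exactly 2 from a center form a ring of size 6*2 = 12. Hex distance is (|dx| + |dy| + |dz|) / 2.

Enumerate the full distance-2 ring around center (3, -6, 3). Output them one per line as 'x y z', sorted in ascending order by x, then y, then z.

Walk ring at distance 2 from (3, -6, 3):
Start at center + D4*2 = (1, -6, 5)
  hex 0: (1, -6, 5)
  hex 1: (2, -7, 5)
  hex 2: (3, -8, 5)
  hex 3: (4, -8, 4)
  hex 4: (5, -8, 3)
  hex 5: (5, -7, 2)
  hex 6: (5, -6, 1)
  hex 7: (4, -5, 1)
  hex 8: (3, -4, 1)
  hex 9: (2, -4, 2)
  hex 10: (1, -4, 3)
  hex 11: (1, -5, 4)
Sorted: 12 hexes.

Answer: 1 -6 5
1 -5 4
1 -4 3
2 -7 5
2 -4 2
3 -8 5
3 -4 1
4 -8 4
4 -5 1
5 -8 3
5 -7 2
5 -6 1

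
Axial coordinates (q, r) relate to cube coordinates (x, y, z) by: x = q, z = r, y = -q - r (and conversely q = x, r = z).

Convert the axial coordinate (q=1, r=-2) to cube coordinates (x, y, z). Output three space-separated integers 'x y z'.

Answer: 1 1 -2

Derivation:
x = q = 1
z = r = -2
y = -x - z = -(1) - (-2) = 1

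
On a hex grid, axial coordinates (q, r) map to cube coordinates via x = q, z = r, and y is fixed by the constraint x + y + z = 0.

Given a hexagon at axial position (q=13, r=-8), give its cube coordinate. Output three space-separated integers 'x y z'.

x = q = 13
z = r = -8
y = -x - z = -(13) - (-8) = -5

Answer: 13 -5 -8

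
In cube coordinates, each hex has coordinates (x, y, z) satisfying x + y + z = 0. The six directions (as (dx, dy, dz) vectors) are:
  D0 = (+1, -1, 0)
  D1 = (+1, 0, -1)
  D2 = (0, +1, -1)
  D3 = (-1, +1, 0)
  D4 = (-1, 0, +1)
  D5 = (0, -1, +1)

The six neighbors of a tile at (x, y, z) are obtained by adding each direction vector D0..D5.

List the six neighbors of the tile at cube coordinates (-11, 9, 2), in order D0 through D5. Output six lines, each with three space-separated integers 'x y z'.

Answer: -10 8 2
-10 9 1
-11 10 1
-12 10 2
-12 9 3
-11 8 3

Derivation:
Center: (-11, 9, 2). Add each direction:
  D0: (-11, 9, 2) + (1, -1, 0) = (-10, 8, 2)
  D1: (-11, 9, 2) + (1, 0, -1) = (-10, 9, 1)
  D2: (-11, 9, 2) + (0, 1, -1) = (-11, 10, 1)
  D3: (-11, 9, 2) + (-1, 1, 0) = (-12, 10, 2)
  D4: (-11, 9, 2) + (-1, 0, 1) = (-12, 9, 3)
  D5: (-11, 9, 2) + (0, -1, 1) = (-11, 8, 3)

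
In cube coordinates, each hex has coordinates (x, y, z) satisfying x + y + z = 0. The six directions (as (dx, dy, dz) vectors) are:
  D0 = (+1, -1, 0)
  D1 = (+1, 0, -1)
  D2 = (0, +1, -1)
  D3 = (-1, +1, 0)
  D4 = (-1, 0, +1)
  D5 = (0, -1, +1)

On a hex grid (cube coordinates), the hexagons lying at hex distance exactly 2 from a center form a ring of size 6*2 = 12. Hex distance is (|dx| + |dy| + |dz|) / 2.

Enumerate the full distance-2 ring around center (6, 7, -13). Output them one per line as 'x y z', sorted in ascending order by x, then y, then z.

Answer: 4 7 -11
4 8 -12
4 9 -13
5 6 -11
5 9 -14
6 5 -11
6 9 -15
7 5 -12
7 8 -15
8 5 -13
8 6 -14
8 7 -15

Derivation:
Walk ring at distance 2 from (6, 7, -13):
Start at center + D4*2 = (4, 7, -11)
  hex 0: (4, 7, -11)
  hex 1: (5, 6, -11)
  hex 2: (6, 5, -11)
  hex 3: (7, 5, -12)
  hex 4: (8, 5, -13)
  hex 5: (8, 6, -14)
  hex 6: (8, 7, -15)
  hex 7: (7, 8, -15)
  hex 8: (6, 9, -15)
  hex 9: (5, 9, -14)
  hex 10: (4, 9, -13)
  hex 11: (4, 8, -12)
Sorted: 12 hexes.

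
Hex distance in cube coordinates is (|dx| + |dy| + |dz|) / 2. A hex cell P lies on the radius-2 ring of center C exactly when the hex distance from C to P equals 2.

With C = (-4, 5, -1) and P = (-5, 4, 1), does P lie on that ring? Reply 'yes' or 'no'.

|px - cx| = |-5 - (-4)| = 1
|py - cy| = |4 - 5| = 1
|pz - cz| = |1 - (-1)| = 2
distance = (1+1+2)/2 = 4/2 = 2
radius = 2; distance == radius -> yes

Answer: yes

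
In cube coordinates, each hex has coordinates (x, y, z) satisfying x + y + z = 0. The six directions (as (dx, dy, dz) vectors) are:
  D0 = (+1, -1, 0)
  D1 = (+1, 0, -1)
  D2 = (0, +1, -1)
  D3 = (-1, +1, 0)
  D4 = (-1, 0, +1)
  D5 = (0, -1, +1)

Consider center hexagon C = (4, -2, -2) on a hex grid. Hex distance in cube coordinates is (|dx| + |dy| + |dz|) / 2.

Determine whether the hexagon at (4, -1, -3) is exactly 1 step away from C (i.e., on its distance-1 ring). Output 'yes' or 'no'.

|px - cx| = |4 - 4| = 0
|py - cy| = |-1 - (-2)| = 1
|pz - cz| = |-3 - (-2)| = 1
distance = (0+1+1)/2 = 2/2 = 1
radius = 1; distance == radius -> yes

Answer: yes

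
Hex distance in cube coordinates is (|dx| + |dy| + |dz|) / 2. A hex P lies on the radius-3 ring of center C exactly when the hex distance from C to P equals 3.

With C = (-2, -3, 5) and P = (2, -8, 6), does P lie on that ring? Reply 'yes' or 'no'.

|px - cx| = |2 - (-2)| = 4
|py - cy| = |-8 - (-3)| = 5
|pz - cz| = |6 - 5| = 1
distance = (4+5+1)/2 = 10/2 = 5
radius = 3; distance != radius -> no

Answer: no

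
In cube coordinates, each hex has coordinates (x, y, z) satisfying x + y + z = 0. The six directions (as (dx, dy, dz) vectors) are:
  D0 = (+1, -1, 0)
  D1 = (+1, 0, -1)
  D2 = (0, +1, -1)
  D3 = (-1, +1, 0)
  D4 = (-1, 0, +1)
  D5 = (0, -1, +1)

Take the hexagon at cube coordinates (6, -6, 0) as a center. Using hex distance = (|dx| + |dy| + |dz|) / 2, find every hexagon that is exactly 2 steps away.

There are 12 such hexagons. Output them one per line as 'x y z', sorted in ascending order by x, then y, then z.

Answer: 4 -6 2
4 -5 1
4 -4 0
5 -7 2
5 -4 -1
6 -8 2
6 -4 -2
7 -8 1
7 -5 -2
8 -8 0
8 -7 -1
8 -6 -2

Derivation:
Walk ring at distance 2 from (6, -6, 0):
Start at center + D4*2 = (4, -6, 2)
  hex 0: (4, -6, 2)
  hex 1: (5, -7, 2)
  hex 2: (6, -8, 2)
  hex 3: (7, -8, 1)
  hex 4: (8, -8, 0)
  hex 5: (8, -7, -1)
  hex 6: (8, -6, -2)
  hex 7: (7, -5, -2)
  hex 8: (6, -4, -2)
  hex 9: (5, -4, -1)
  hex 10: (4, -4, 0)
  hex 11: (4, -5, 1)
Sorted: 12 hexes.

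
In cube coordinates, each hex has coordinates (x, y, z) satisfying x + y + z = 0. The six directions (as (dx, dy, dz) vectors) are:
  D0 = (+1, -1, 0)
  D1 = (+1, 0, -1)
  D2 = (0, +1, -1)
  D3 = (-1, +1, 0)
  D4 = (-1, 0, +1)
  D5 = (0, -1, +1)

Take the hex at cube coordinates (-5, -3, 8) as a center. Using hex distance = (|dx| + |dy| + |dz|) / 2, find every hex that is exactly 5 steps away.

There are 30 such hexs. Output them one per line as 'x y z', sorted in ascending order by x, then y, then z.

Answer: -10 -3 13
-10 -2 12
-10 -1 11
-10 0 10
-10 1 9
-10 2 8
-9 -4 13
-9 2 7
-8 -5 13
-8 2 6
-7 -6 13
-7 2 5
-6 -7 13
-6 2 4
-5 -8 13
-5 2 3
-4 -8 12
-4 1 3
-3 -8 11
-3 0 3
-2 -8 10
-2 -1 3
-1 -8 9
-1 -2 3
0 -8 8
0 -7 7
0 -6 6
0 -5 5
0 -4 4
0 -3 3

Derivation:
Walk ring at distance 5 from (-5, -3, 8):
Start at center + D4*5 = (-10, -3, 13)
  hex 0: (-10, -3, 13)
  hex 1: (-9, -4, 13)
  hex 2: (-8, -5, 13)
  hex 3: (-7, -6, 13)
  hex 4: (-6, -7, 13)
  hex 5: (-5, -8, 13)
  hex 6: (-4, -8, 12)
  hex 7: (-3, -8, 11)
  hex 8: (-2, -8, 10)
  hex 9: (-1, -8, 9)
  hex 10: (0, -8, 8)
  hex 11: (0, -7, 7)
  hex 12: (0, -6, 6)
  hex 13: (0, -5, 5)
  hex 14: (0, -4, 4)
  hex 15: (0, -3, 3)
  hex 16: (-1, -2, 3)
  hex 17: (-2, -1, 3)
  hex 18: (-3, 0, 3)
  hex 19: (-4, 1, 3)
  hex 20: (-5, 2, 3)
  hex 21: (-6, 2, 4)
  hex 22: (-7, 2, 5)
  hex 23: (-8, 2, 6)
  hex 24: (-9, 2, 7)
  hex 25: (-10, 2, 8)
  hex 26: (-10, 1, 9)
  hex 27: (-10, 0, 10)
  hex 28: (-10, -1, 11)
  hex 29: (-10, -2, 12)
Sorted: 30 hexes.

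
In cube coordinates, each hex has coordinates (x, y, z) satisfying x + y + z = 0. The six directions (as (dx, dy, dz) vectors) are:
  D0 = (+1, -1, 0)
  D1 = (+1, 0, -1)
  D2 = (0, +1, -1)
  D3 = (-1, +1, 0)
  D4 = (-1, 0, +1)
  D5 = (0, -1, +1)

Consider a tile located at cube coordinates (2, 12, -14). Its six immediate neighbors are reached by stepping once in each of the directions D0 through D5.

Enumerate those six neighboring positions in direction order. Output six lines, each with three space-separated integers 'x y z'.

Center: (2, 12, -14). Add each direction:
  D0: (2, 12, -14) + (1, -1, 0) = (3, 11, -14)
  D1: (2, 12, -14) + (1, 0, -1) = (3, 12, -15)
  D2: (2, 12, -14) + (0, 1, -1) = (2, 13, -15)
  D3: (2, 12, -14) + (-1, 1, 0) = (1, 13, -14)
  D4: (2, 12, -14) + (-1, 0, 1) = (1, 12, -13)
  D5: (2, 12, -14) + (0, -1, 1) = (2, 11, -13)

Answer: 3 11 -14
3 12 -15
2 13 -15
1 13 -14
1 12 -13
2 11 -13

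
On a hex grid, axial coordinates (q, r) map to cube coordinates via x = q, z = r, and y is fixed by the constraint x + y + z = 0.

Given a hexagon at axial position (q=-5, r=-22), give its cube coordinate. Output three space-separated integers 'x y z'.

Answer: -5 27 -22

Derivation:
x = q = -5
z = r = -22
y = -x - z = -(-5) - (-22) = 27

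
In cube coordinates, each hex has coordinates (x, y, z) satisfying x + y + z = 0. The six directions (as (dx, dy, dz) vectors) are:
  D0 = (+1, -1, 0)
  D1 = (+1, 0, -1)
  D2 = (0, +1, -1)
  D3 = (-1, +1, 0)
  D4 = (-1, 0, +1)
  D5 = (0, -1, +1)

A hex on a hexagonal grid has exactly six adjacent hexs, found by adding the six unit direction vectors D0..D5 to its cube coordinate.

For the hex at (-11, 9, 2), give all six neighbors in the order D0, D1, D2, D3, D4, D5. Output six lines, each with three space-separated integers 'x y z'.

Center: (-11, 9, 2). Add each direction:
  D0: (-11, 9, 2) + (1, -1, 0) = (-10, 8, 2)
  D1: (-11, 9, 2) + (1, 0, -1) = (-10, 9, 1)
  D2: (-11, 9, 2) + (0, 1, -1) = (-11, 10, 1)
  D3: (-11, 9, 2) + (-1, 1, 0) = (-12, 10, 2)
  D4: (-11, 9, 2) + (-1, 0, 1) = (-12, 9, 3)
  D5: (-11, 9, 2) + (0, -1, 1) = (-11, 8, 3)

Answer: -10 8 2
-10 9 1
-11 10 1
-12 10 2
-12 9 3
-11 8 3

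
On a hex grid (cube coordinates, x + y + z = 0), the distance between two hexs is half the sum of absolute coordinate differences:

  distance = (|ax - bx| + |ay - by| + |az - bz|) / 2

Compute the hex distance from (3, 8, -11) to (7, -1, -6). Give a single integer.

|ax - bx| = |3 - 7| = 4
|ay - by| = |8 - (-1)| = 9
|az - bz| = |-11 - (-6)| = 5
distance = (4 + 9 + 5) / 2 = 18 / 2 = 9

Answer: 9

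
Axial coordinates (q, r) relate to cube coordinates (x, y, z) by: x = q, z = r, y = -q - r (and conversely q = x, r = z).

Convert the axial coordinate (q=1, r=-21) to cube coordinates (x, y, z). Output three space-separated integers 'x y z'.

x = q = 1
z = r = -21
y = -x - z = -(1) - (-21) = 20

Answer: 1 20 -21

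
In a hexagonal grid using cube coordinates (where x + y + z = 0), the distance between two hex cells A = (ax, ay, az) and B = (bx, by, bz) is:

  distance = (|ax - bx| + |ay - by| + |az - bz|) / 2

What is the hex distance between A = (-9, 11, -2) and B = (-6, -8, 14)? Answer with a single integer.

|ax - bx| = |-9 - (-6)| = 3
|ay - by| = |11 - (-8)| = 19
|az - bz| = |-2 - 14| = 16
distance = (3 + 19 + 16) / 2 = 38 / 2 = 19

Answer: 19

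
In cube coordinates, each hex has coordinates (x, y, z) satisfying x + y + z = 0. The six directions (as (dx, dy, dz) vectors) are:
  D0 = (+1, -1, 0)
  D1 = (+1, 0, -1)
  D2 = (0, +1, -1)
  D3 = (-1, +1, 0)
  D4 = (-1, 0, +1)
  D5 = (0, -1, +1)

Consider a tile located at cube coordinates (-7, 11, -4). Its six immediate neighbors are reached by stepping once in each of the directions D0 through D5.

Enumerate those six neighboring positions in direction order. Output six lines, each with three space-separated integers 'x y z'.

Answer: -6 10 -4
-6 11 -5
-7 12 -5
-8 12 -4
-8 11 -3
-7 10 -3

Derivation:
Center: (-7, 11, -4). Add each direction:
  D0: (-7, 11, -4) + (1, -1, 0) = (-6, 10, -4)
  D1: (-7, 11, -4) + (1, 0, -1) = (-6, 11, -5)
  D2: (-7, 11, -4) + (0, 1, -1) = (-7, 12, -5)
  D3: (-7, 11, -4) + (-1, 1, 0) = (-8, 12, -4)
  D4: (-7, 11, -4) + (-1, 0, 1) = (-8, 11, -3)
  D5: (-7, 11, -4) + (0, -1, 1) = (-7, 10, -3)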